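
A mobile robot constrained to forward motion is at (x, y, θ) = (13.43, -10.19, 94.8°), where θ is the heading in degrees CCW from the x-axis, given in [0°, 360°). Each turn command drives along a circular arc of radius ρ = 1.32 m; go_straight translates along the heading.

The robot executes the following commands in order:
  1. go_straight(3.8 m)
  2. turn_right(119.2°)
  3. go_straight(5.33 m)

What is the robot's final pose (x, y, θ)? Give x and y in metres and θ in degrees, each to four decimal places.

(19.8266, -7.2926, 335.6000°)

set_pose: (x, y, θ) = (13.4300, -10.1900, 94.8000°), ρ = 1.32
go_straight(3.8): x += 3.8·cos θ, y += 3.8·sin θ → (13.1120, -6.4033, 94.8000°)
turn_right(119.2°): centre at ρ to the right, rotate −119.2° → (14.9727, -5.0908, -24.4000° ≡ 335.6000°)
go_straight(5.33): x += 5.33·cos θ, y += 5.33·sin θ → (19.8266, -7.2926, 335.6000°)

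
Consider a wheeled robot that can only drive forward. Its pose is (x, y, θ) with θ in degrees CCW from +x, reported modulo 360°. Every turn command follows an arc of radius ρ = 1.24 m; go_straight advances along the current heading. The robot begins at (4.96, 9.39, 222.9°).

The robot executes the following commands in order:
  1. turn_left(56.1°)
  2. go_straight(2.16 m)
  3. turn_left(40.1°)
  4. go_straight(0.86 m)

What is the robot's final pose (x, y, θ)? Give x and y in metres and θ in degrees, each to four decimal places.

(5.9801, 4.8479, 319.1000°)

set_pose: (x, y, θ) = (4.9600, 9.3900, 222.9000°), ρ = 1.24
turn_left(56.1°): centre at ρ to the left, rotate +56.1° → (4.5794, 8.2877, 279.0000°)
go_straight(2.16): x += 2.16·cos θ, y += 2.16·sin θ → (4.9173, 6.1543, 279.0000°)
turn_left(40.1°): centre at ρ to the left, rotate +40.1° → (5.3301, 5.4110, 319.1000°)
go_straight(0.86): x += 0.86·cos θ, y += 0.86·sin θ → (5.9801, 4.8479, 319.1000°)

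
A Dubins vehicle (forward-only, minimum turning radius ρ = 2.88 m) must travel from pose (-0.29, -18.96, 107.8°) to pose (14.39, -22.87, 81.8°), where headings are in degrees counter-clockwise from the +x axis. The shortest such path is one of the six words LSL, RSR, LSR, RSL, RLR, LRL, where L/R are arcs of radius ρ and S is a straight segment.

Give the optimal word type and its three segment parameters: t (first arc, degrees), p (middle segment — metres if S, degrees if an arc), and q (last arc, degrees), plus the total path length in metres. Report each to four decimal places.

Let ψ = atan2(Δy, Δx) = atan2(-3.91, 14.68) = -14.9144° be the start→goal bearing.
Normalize: d = |goal − start| / ρ = 15.191791/2.88 = 5.274927, α = (θ_start − ψ) mod 360° = 122.7144° = 2.141771 rad, β = (θ_goal − ψ) mod 360° = 96.7144° = 1.687985 rad.
Common terms: sin α = 0.841375, cos α = -0.540452, sin β = 0.993141, cos β = -0.116921, cos(α−β) = 0.898794, d² = 27.824858. Work in radians in the unit-radius frame; every candidate has L = ρ·(t + p + q).
LSL: p² = 2 + d² − 2cos(α−β) + 2d(sin α − sin β) = 26.426156; p = √p² = 5.140638; φ = atan2(cos β − cos α, d + sin α − sin β) = 0.082482 rad; t = (φ − α) mod 2π = 4.223897 rad, q = (β − φ) mod 2π = 1.605503 rad → L = 2.88·(4.223897 + 5.140638 + 1.605503) = 2.88·10.970037 = 31.593708 m
RSR: p² = 2 + d² − 2cos(α−β) + 2d(sin β − sin α) = 29.628383; p = √p² = 5.443196; φ = atan2(cos α − cos β, d − sin α + sin β) = -0.077888 rad; t = (α − φ) mod 2π = 2.219659 rad, q = (φ − β) mod 2π = 4.517312 rad → L = 2.88·(2.219659 + 5.443196 + 4.517312) = 2.88·12.180167 = 35.078881 m
LSR: p² = d² − 2 + 2cos(α−β) + 2d(sin α + sin β) = 46.976324; p = √p² = 6.853928; φ = atan2(−cos α − cos β, d + sin α + sin β) − atan2(−2, p) = 0.376123 rad; t = (φ − α) mod 2π = 4.517538 rad, q = (φ − β) mod 2π = 4.971323 rad → L = 2.88·(4.517538 + 6.853928 + 4.971323) = 2.88·16.342788 = 47.067230 m
RSL: p² = d² − 2 + 2cos(α−β) − 2d(sin α + sin β) = 8.268567; p = √p² = 2.875512; φ = atan2(cos α + cos β, d − sin α − sin β) − atan2(2, p) = -0.796517 rad; t = (α − φ) mod 2π = 2.938287 rad, q = (β − φ) mod 2π = 2.484502 rad → L = 2.88·(2.938287 + 2.875512 + 2.484502) = 2.88·8.298301 = 23.899106 m
RLR: c = (6 − d² + 2cos(α−β) + 2d(sin α − sin β))/8 = -2.703548, |c| > 1 → infeasible
LRL: c = (6 − d² + 2cos(α−β) − 2d(sin α − sin β))/8 = -2.303270, |c| > 1 → infeasible
Shortest: RSL with L = 23.899106 m ≈ 23.8991 m
Convert RSL to answer units (arcs ×180/π): t = 2.938287·180/π = 168.3515°, p = ρ·p = 2.88·2.875512 = 8.2815 m, q = 2.484502·180/π = 142.3515°, L = 23.8991 m.

RSL: t = 168.3515°, p = 8.2815 m, q = 142.3515°, L = 23.8991 m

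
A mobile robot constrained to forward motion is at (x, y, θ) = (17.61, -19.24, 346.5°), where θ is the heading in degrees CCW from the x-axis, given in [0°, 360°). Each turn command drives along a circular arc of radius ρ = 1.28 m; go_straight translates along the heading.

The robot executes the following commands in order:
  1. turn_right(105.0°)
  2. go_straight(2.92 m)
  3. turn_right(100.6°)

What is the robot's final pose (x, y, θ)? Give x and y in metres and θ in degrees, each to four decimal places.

set_pose: (x, y, θ) = (17.6100, -19.2400, 346.5000°), ρ = 1.28
turn_right(105.0°): centre at ρ to the right, rotate −105.0° → (18.4361, -21.0954, 241.5000°)
go_straight(2.92): x += 2.92·cos θ, y += 2.92·sin θ → (17.0428, -23.6615, 241.5000°)
turn_right(100.6°): centre at ρ to the right, rotate −100.6° → (15.1106, -24.0441, 140.9000°)

(15.1106, -24.0441, 140.9000°)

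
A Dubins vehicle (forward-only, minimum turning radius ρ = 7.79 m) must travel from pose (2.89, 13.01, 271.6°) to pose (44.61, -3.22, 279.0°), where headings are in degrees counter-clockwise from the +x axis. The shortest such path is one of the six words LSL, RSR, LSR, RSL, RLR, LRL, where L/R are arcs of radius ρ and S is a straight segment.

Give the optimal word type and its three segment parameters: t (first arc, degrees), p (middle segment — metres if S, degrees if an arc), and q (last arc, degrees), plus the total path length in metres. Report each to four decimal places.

LSR: t = 83.9562°, p = 27.5289 m, q = 76.5562°, L = 49.3523 m

Let ψ = atan2(Δy, Δx) = atan2(-16.23, 41.72) = -21.2571° be the start→goal bearing.
Normalize: d = |goal − start| / ρ = 44.765738/7.79 = 5.746565, α = (θ_start − ψ) mod 360° = 292.8571° = 5.111321 rad, β = (θ_goal − ψ) mod 360° = 300.2571° = 5.240476 rad.
Common terms: sin α = -0.921476, cos α = 0.388435, sin β = -0.863773, cos β = 0.503882, cos(α−β) = 0.991671, d² = 33.023004. Work in radians in the unit-radius frame; every candidate has L = ρ·(t + p + q).
LSL: p² = 2 + d² − 2cos(α−β) + 2d(sin α − sin β) = 32.376468; p = √p² = 5.690032; φ = atan2(cos β − cos α, d + sin α − sin β) = 0.020291 rad; t = (φ − α) mod 2π = 1.192155 rad, q = (β − φ) mod 2π = 5.220185 rad → L = 7.79·(1.192155 + 5.690032 + 5.220185) = 7.79·12.102372 = 94.277478 m
RSR: p² = 2 + d² − 2cos(α−β) + 2d(sin β − sin α) = 33.702856; p = √p² = 5.805416; φ = atan2(cos α − cos β, d − sin α + sin β) = -0.019887 rad; t = (α − φ) mod 2π = 5.131209 rad, q = (φ − β) mod 2π = 1.022822 rad → L = 7.79·(5.131209 + 5.805416 + 1.022822) = 7.79·11.959447 = 93.164092 m
LSR: p² = d² − 2 + 2cos(α−β) + 2d(sin α + sin β) = 12.488249; p = √p² = 3.533872; φ = atan2(−cos α − cos β, d + sin α + sin β) − atan2(−2, p) = 0.293448 rad; t = (φ − α) mod 2π = 1.465312 rad, q = (φ − β) mod 2π = 1.336158 rad → L = 7.79·(1.465312 + 3.533872 + 1.336158) = 7.79·6.335341 = 49.352310 m
RSL: p² = d² − 2 + 2cos(α−β) − 2d(sin α + sin β) = 53.524445; p = √p² = 7.316040; φ = atan2(cos α + cos β, d − sin α − sin β) − atan2(2, p) = -0.148929 rad; t = (α − φ) mod 2π = 5.260250 rad, q = (β − φ) mod 2π = 5.389404 rad → L = 7.79·(5.260250 + 7.316040 + 5.389404) = 7.79·17.965694 = 139.952759 m
RLR: c = (6 − d² + 2cos(α−β) + 2d(sin α − sin β))/8 = -3.212857, |c| > 1 → infeasible
LRL: c = (6 − d² + 2cos(α−β) − 2d(sin α − sin β))/8 = -3.047059, |c| > 1 → infeasible
Shortest: LSR with L = 49.352310 m ≈ 49.3523 m
Convert LSR to answer units (arcs ×180/π): t = 1.465312·180/π = 83.9562°, p = ρ·p = 7.79·3.533872 = 27.5289 m, q = 1.336158·180/π = 76.5562°, L = 49.3523 m.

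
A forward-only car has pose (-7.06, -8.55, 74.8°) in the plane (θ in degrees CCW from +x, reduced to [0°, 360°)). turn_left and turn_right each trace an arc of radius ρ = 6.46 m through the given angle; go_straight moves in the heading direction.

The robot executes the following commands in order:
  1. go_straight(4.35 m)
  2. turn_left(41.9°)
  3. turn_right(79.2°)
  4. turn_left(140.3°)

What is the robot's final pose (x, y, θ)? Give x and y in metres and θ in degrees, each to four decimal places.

set_pose: (x, y, θ) = (-7.0600, -8.5500, 74.8000°), ρ = 6.46
go_straight(4.35): x += 4.35·cos θ, y += 4.35·sin θ → (-5.9195, -4.3522, 74.8000°)
turn_left(41.9°): centre at ρ to the left, rotate +41.9° → (-6.3823, 0.2442, 116.7000°)
turn_right(79.2°): centre at ρ to the right, rotate −79.2° → (-4.5437, 8.2718, 37.5000°)
turn_left(140.3°): centre at ρ to the left, rotate +140.3° → (-8.2283, 19.8521, 177.8000°)

(-8.2283, 19.8521, 177.8000°)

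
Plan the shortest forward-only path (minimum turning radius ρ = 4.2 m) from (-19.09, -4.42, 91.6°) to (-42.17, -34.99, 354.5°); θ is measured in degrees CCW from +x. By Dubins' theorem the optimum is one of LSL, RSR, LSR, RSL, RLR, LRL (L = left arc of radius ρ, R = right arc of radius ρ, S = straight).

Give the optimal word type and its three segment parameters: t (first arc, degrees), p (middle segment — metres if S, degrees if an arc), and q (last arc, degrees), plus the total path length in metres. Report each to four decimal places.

Let ψ = atan2(Δy, Δx) = atan2(-30.57, -23.08) = -127.0524° be the start→goal bearing.
Normalize: d = |goal − start| / ρ = 38.304194/4.2 = 9.120046, α = (θ_start − ψ) mod 360° = 218.6524° = 3.816204 rad, β = (θ_goal − ψ) mod 360° = 121.5524° = 2.121489 rad.
Common terms: sin α = -0.624594, cos α = -0.780950, sin β = 0.852162, cos β = -0.523278, cos(α−β) = -0.123601, d² = 83.175244. Work in radians in the unit-radius frame; every candidate has L = ρ·(t + p + q).
LSL: p² = 2 + d² − 2cos(α−β) + 2d(sin α − sin β) = 58.486281; p = √p² = 7.647632; φ = atan2(cos β − cos α, d + sin α − sin β) = 0.033699 rad; t = (φ − α) mod 2π = 2.500681 rad, q = (β − φ) mod 2π = 2.087790 rad → L = 4.2·(2.500681 + 7.647632 + 2.087790) = 4.2·12.236103 = 51.391633 m
RSR: p² = 2 + d² − 2cos(α−β) + 2d(sin β − sin α) = 112.358612; p = √p² = 10.599935; φ = atan2(cos α − cos β, d − sin α + sin β) = -0.024311 rad; t = (α − φ) mod 2π = 3.840515 rad, q = (φ − β) mod 2π = 4.137385 rad → L = 4.2·(3.840515 + 10.599935 + 4.137385) = 4.2·18.577835 = 78.026905 m
LSR: p² = d² − 2 + 2cos(α−β) + 2d(sin α + sin β) = 85.078905; p = √p² = 9.223823; φ = atan2(−cos α − cos β, d + sin α + sin β) − atan2(−2, p) = 0.352155 rad; t = (φ − α) mod 2π = 2.819136 rad, q = (φ − β) mod 2π = 4.513851 rad → L = 4.2·(2.819136 + 9.223823 + 4.513851) = 4.2·16.556809 = 69.538599 m
RSL: p² = d² − 2 + 2cos(α−β) − 2d(sin α + sin β) = 76.777176; p = √p² = 8.762259; φ = atan2(cos α + cos β, d − sin α − sin β) − atan2(2, p) = -0.370035 rad; t = (α − φ) mod 2π = 4.186239 rad, q = (β − φ) mod 2π = 2.491525 rad → L = 4.2·(4.186239 + 8.762259 + 2.491525) = 4.2·15.440023 = 64.848096 m
RLR: c = (6 − d² + 2cos(α−β) + 2d(sin α − sin β))/8 = -13.044827, |c| > 1 → infeasible
LRL: c = (6 − d² + 2cos(α−β) − 2d(sin α − sin β))/8 = -6.310785, |c| > 1 → infeasible
Shortest: LSL with L = 51.391633 m ≈ 51.3916 m
Convert LSL to answer units (arcs ×180/π): t = 2.500681·180/π = 143.2784°, p = ρ·p = 4.2·7.647632 = 32.1201 m, q = 2.087790·180/π = 119.6216°, L = 51.3916 m.

LSL: t = 143.2784°, p = 32.1201 m, q = 119.6216°, L = 51.3916 m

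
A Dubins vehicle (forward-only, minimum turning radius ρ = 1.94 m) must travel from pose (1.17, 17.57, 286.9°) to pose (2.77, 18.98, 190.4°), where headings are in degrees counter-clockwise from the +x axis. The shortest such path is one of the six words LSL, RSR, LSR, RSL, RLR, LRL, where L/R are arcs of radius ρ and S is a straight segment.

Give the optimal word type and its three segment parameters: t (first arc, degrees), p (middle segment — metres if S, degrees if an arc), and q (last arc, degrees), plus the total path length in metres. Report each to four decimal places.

Let ψ = atan2(Δy, Δx) = atan2(1.41, 1.60) = 41.3881° be the start→goal bearing.
Normalize: d = |goal − start| / ρ = 2.132627/1.94 = 1.099293, α = (θ_start − ψ) mod 360° = 245.5119° = 4.284991 rad, β = (θ_goal − ψ) mod 360° = 149.0119° = 2.600748 rad.
Common terms: sin α = -0.910047, cos α = -0.414504, sin β = 0.514860, cos β = -0.857274, cos(α−β) = -0.113203, d² = 1.208444. Work in radians in the unit-radius frame; every candidate has L = ρ·(t + p + q).
LSL: p² = 2 + d² − 2cos(α−β) + 2d(sin α − sin β) = 0.302070; p = √p² = 0.549609; φ = atan2(cos β − cos α, d + sin α − sin β) = -2.204891 rad; t = (φ − α) mod 2π = 6.076489 rad, q = (β − φ) mod 2π = 4.805639 rad → L = 1.94·(6.076489 + 0.549609 + 4.805639) = 1.94·11.431737 = 22.177570 m
RSR: p² = 2 + d² − 2cos(α−β) + 2d(sin β − sin α) = 6.567631; p = √p² = 2.562739; φ = atan2(cos α − cos β, d − sin α + sin β) = 0.173643 rad; t = (α − φ) mod 2π = 4.111347 rad, q = (φ − β) mod 2π = 3.856081 rad → L = 1.94·(4.111347 + 2.562739 + 3.856081) = 1.94·10.530167 = 20.428524 m
LSR: p² = d² − 2 + 2cos(α−β) + 2d(sin α + sin β) = -1.886815 < 0 → infeasible
RSL: p² = d² − 2 + 2cos(α−β) − 2d(sin α + sin β) = -0.149110 < 0 → infeasible
RLR: c = (6 − d² + 2cos(α−β) + 2d(sin α − sin β))/8 = 0.179046; p = 2π − arccos c = 4.892406 rad; φ = atan2(cos α − cos β, d − sin α + sin β) = 0.173643 rad; t = (α − φ + p/2) mod 2π = 0.274365 rad, q = (α − β − t + p) mod 2π = 0.019098 rad → L = 1.94·(0.274365 + 4.892406 + 0.019098) = 1.94·5.185869 = 10.060586 m
LRL: c = (6 − d² + 2cos(α−β) − 2d(sin α − sin β))/8 = 0.962241; p = 2π − arccos c = 6.007509 rad; φ = atan2(cos β − cos α, d + sin α − sin β) = -2.204891 rad; t = (φ − α + p/2) mod 2π = 2.797058 rad, q = (β − α − t + p) mod 2π = 1.526208 rad → L = 1.94·(2.797058 + 6.007509 + 1.526208) = 1.94·10.330775 = 20.041703 m
Shortest: RLR with L = 10.060586 m ≈ 10.0606 m
Convert RLR to answer units (arcs ×180/π): t = 0.274365·180/π = 15.7200°, p = 4.892406·180/π = 280.3142°, q = 0.019098·180/π = 1.0942°, L = 10.0606 m.

RLR: t = 15.7200°, p = 280.3142°, q = 1.0942°, L = 10.0606 m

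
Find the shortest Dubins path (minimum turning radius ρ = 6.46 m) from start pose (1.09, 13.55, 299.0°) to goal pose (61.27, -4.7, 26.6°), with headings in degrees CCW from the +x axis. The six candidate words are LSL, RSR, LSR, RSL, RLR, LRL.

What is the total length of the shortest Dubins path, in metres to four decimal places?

Let ψ = atan2(Δy, Δx) = atan2(-18.25, 60.18) = -16.8703° be the start→goal bearing.
Normalize: d = |goal − start| / ρ = 62.886365/6.46 = 9.734731, α = (θ_start − ψ) mod 360° = 315.8703° = 5.512977 rad, β = (θ_goal − ψ) mod 360° = 43.4703° = 0.758700 rad.
Common terms: sin α = -0.696285, cos α = 0.717765, sin β = 0.687978, cos β = 0.725731, cos(α−β) = 0.041876, d² = 94.764996. Work in radians in the unit-radius frame; every candidate has L = ρ·(t + p + q).
LSL: p² = 2 + d² − 2cos(α−β) + 2d(sin α − sin β) = 69.730379; p = √p² = 8.350472; φ = atan2(cos β − cos α, d + sin α − sin β) = 0.000954 rad; t = (φ − α) mod 2π = 0.771163 rad, q = (β − φ) mod 2π = 0.757746 rad → L = 6.46·(0.771163 + 8.350472 + 0.757746) = 6.46·9.879380 = 63.820796 m
RSR: p² = 2 + d² − 2cos(α−β) + 2d(sin β − sin α) = 123.632110; p = √p² = 11.118998; φ = atan2(cos α − cos β, d − sin α + sin β) = -0.000716 rad; t = (α − φ) mod 2π = 5.513693 rad, q = (φ − β) mod 2π = 5.523769 rad → L = 6.46·(5.513693 + 11.118998 + 5.523769) = 6.46·22.156460 = 143.130731 m
LSR: p² = d² − 2 + 2cos(α−β) + 2d(sin α + sin β) = 92.687019; p = √p² = 9.627410; φ = atan2(−cos α − cos β, d + sin α + sin β) − atan2(−2, p) = 0.057492 rad; t = (φ − α) mod 2π = 0.827701 rad, q = (φ − β) mod 2π = 5.581978 rad → L = 6.46·(0.827701 + 9.627410 + 5.581978) = 6.46·16.037089 = 103.599596 m
RSL: p² = d² − 2 + 2cos(α−β) − 2d(sin α + sin β) = 93.010475; p = √p² = 9.644194; φ = atan2(cos α + cos β, d − sin α − sin β) − atan2(2, p) = -0.057394 rad; t = (α − φ) mod 2π = 5.570370 rad, q = (β − φ) mod 2π = 0.816093 rad → L = 6.46·(5.570370 + 9.644194 + 0.816093) = 6.46·16.030657 = 103.558045 m
RLR: c = (6 − d² + 2cos(α−β) + 2d(sin α − sin β))/8 = -14.454014, |c| > 1 → infeasible
LRL: c = (6 − d² + 2cos(α−β) − 2d(sin α − sin β))/8 = -7.716297, |c| > 1 → infeasible
Shortest: LSL with L = 63.820796 m ≈ 63.8208 m

63.8208 m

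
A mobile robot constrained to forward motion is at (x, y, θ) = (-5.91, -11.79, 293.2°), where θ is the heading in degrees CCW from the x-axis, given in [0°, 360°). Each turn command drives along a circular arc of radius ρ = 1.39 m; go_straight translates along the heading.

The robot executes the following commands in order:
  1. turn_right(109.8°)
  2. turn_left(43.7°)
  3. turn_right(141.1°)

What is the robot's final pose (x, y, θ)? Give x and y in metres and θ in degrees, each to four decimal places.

(-10.4458, -13.1233, 86.0000°)

set_pose: (x, y, θ) = (-5.9100, -11.7900, 293.2000°), ρ = 1.39
turn_right(109.8°): centre at ρ to the right, rotate −109.8° → (-7.1052, -13.7251, 183.4000°)
turn_left(43.7°): centre at ρ to the left, rotate +43.7° → (-8.0410, -14.1665, 227.1000°)
turn_right(141.1°): centre at ρ to the right, rotate −141.1° → (-10.4458, -13.1233, 86.0000°)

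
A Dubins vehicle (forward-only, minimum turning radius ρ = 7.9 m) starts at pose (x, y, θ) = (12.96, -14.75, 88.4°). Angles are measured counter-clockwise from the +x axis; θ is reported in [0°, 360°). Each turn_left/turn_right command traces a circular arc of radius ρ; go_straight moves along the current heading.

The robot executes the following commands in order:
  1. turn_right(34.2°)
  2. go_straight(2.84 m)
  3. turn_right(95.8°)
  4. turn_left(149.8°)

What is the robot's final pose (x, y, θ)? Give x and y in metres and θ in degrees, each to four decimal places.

(40.5130, 1.6155, 108.2000°)

set_pose: (x, y, θ) = (12.9600, -14.7500, 88.4000°), ρ = 7.9
turn_right(34.2°): centre at ρ to the right, rotate −34.2° → (14.4495, -10.3494, 54.2000°)
go_straight(2.84): x += 2.84·cos θ, y += 2.84·sin θ → (16.1108, -8.0460, 54.2000°)
turn_right(95.8°): centre at ρ to the right, rotate −95.8° → (27.7632, -6.7596, -41.6000° ≡ 318.4000°)
turn_left(149.8°): centre at ρ to the left, rotate +149.8° → (40.5130, 1.6155, 468.2000° ≡ 108.2000°)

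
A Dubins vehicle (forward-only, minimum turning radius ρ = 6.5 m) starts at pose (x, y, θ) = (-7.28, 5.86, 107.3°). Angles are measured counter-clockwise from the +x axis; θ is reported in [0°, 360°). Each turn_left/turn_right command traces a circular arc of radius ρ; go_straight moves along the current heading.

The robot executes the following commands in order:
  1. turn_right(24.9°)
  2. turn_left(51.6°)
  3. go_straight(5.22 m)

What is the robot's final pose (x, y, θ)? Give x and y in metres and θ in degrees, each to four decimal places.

(-12.9103, 17.7825, 134.0000°)

set_pose: (x, y, θ) = (-7.2800, 5.8600, 107.3000°), ρ = 6.5
turn_right(24.9°): centre at ρ to the right, rotate −24.9° → (-7.5170, 8.6526, 82.4000°)
turn_left(51.6°): centre at ρ to the left, rotate +51.6° → (-9.2841, 14.0275, 134.0000°)
go_straight(5.22): x += 5.22·cos θ, y += 5.22·sin θ → (-12.9103, 17.7825, 134.0000°)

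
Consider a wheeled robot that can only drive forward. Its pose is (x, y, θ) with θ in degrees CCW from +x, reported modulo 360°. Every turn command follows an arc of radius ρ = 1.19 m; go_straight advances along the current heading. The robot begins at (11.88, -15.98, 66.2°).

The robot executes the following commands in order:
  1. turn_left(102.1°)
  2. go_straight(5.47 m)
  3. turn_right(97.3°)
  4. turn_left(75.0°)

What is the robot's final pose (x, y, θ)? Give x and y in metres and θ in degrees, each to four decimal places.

(4.3326, -10.2986, 146.0000°)

set_pose: (x, y, θ) = (11.8800, -15.9800, 66.2000°), ρ = 1.19
turn_left(102.1°): centre at ρ to the left, rotate +102.1° → (11.0325, -14.3345, 168.3000°)
go_straight(5.47): x += 5.47·cos θ, y += 5.47·sin θ → (5.6762, -13.2253, 168.3000°)
turn_right(97.3°): centre at ρ to the right, rotate −97.3° → (4.7923, -11.6726, 71.0000°)
turn_left(75.0°): centre at ρ to the left, rotate +75.0° → (4.3326, -10.2986, 146.0000°)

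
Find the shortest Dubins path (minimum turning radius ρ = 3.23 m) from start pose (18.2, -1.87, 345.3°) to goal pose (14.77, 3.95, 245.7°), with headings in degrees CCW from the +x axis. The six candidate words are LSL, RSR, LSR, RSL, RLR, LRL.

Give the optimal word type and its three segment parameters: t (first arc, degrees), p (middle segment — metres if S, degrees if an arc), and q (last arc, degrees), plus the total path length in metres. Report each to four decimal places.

Let ψ = atan2(Δy, Δx) = atan2(5.82, -3.43) = 120.5128° be the start→goal bearing.
Normalize: d = |goal − start| / ρ = 6.755538/3.23 = 2.091498, α = (θ_start − ψ) mod 360° = 224.7872° = 3.923276 rad, β = (θ_goal − ψ) mod 360° = 125.1872° = 2.184928 rad.
Common terms: sin α = -0.704475, cos α = -0.709729, sin β = 0.817274, cos β = -0.576249, cos(α−β) = -0.166769, d² = 4.374364. Work in radians in the unit-radius frame; every candidate has L = ρ·(t + p + q).
LSL: p² = 2 + d² − 2cos(α−β) + 2d(sin α − sin β) = 0.342430; p = √p² = 0.585176; φ = atan2(cos β − cos α, d + sin α − sin β) = 0.230128 rad; t = (φ − α) mod 2π = 2.590037 rad, q = (β − φ) mod 2π = 1.954800 rad → L = 3.23·(2.590037 + 0.585176 + 1.954800) = 3.23·5.130013 = 16.569942 m
RSR: p² = 2 + d² − 2cos(α−β) + 2d(sin β − sin α) = 13.073372; p = √p² = 3.615712; φ = atan2(cos α − cos β, d − sin α + sin β) = -0.036925 rad; t = (α − φ) mod 2π = 3.960201 rad, q = (φ − β) mod 2π = 4.061332 rad → L = 3.23·(3.960201 + 3.615712 + 4.061332) = 3.23·11.637245 = 37.588302 m
LSR: p² = d² − 2 + 2cos(α−β) + 2d(sin α + sin β) = 2.512664; p = √p² = 1.585139; φ = atan2(−cos α − cos β, d + sin α + sin β) − atan2(−2, p) = 1.428724 rad; t = (φ − α) mod 2π = 3.788633 rad, q = (φ − β) mod 2π = 5.526981 rad → L = 3.23·(3.788633 + 1.585139 + 5.526981) = 3.23·10.900753 = 35.209432 m
RSL: p² = d² − 2 + 2cos(α−β) − 2d(sin α + sin β) = 1.568988; p = √p² = 1.252593; φ = atan2(cos α + cos β, d − sin α − sin β) − atan2(2, p) = -1.587578 rad; t = (α − φ) mod 2π = 5.510854 rad, q = (β − φ) mod 2π = 3.772506 rad → L = 3.23·(5.510854 + 1.252593 + 3.772506) = 3.23·10.535952 = 34.031126 m
RLR: c = (6 − d² + 2cos(α−β) + 2d(sin α − sin β))/8 = -0.634172; p = 2π − arccos c = 4.025452 rad; φ = atan2(cos α − cos β, d − sin α + sin β) = -0.036925 rad; t = (α − φ + p/2) mod 2π = 5.972927 rad, q = (α − β − t + p) mod 2π = 6.074059 rad → L = 3.23·(5.972927 + 4.025452 + 6.074059) = 3.23·16.072438 = 51.913975 m
LRL: c = (6 − d² + 2cos(α−β) − 2d(sin α − sin β))/8 = 0.957196; p = 2π − arccos c = 5.989544 rad; φ = atan2(cos β − cos α, d + sin α − sin β) = 0.230128 rad; t = (φ − α + p/2) mod 2π = 5.584809 rad, q = (β − α − t + p) mod 2π = 4.949572 rad → L = 3.23·(5.584809 + 5.989544 + 4.949572) = 3.23·16.523925 = 53.372277 m
Shortest: LSL with L = 16.569942 m ≈ 16.5699 m
Convert LSL to answer units (arcs ×180/π): t = 2.590037·180/π = 148.3982°, p = ρ·p = 3.23·0.585176 = 1.8901 m, q = 1.954800·180/π = 112.0018°, L = 16.5699 m.

LSL: t = 148.3982°, p = 1.8901 m, q = 112.0018°, L = 16.5699 m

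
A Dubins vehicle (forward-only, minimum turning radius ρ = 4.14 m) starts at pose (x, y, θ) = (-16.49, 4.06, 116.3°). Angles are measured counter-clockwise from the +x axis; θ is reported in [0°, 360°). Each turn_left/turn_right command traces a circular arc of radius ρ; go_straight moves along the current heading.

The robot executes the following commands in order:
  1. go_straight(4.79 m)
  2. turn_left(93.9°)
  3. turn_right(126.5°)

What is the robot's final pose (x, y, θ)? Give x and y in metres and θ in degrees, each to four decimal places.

(-30.6038, 14.1304, 83.7000°)

set_pose: (x, y, θ) = (-16.4900, 4.0600, 116.3000°), ρ = 4.14
go_straight(4.79): x += 4.79·cos θ, y += 4.79·sin θ → (-18.6123, 8.3542, 116.3000°)
turn_left(93.9°): centre at ρ to the left, rotate +93.9° → (-24.4063, 10.0980, 210.2000°)
turn_right(126.5°): centre at ρ to the right, rotate −126.5° → (-30.6038, 14.1304, 83.7000°)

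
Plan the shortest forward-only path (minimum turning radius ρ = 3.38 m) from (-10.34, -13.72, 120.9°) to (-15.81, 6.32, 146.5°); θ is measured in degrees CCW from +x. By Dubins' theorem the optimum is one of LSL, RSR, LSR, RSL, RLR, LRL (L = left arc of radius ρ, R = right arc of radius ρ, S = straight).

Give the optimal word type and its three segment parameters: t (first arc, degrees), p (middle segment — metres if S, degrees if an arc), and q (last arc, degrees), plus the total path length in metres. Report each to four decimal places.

RSL: t = 18.7923°, p = 17.2882 m, q = 44.3923°, L = 21.0156 m

Let ψ = atan2(Δy, Δx) = atan2(20.04, -5.47) = 105.2672° be the start→goal bearing.
Normalize: d = |goal − start| / ρ = 20.773120/3.38 = 6.145893, α = (θ_start − ψ) mod 360° = 15.6328° = 0.272844 rad, β = (θ_goal − ψ) mod 360° = 41.2328° = 0.719648 rad.
Common terms: sin α = 0.269471, cos α = 0.963009, sin β = 0.659120, cos β = 0.752038, cos(α−β) = 0.901833, d² = 37.772006. Work in radians in the unit-radius frame; every candidate has L = ρ·(t + p + q).
LSL: p² = 2 + d² − 2cos(α−β) + 2d(sin α − sin β) = 33.178858; p = √p² = 5.760109; φ = atan2(cos β − cos α, d + sin α − sin β) = -0.036634 rad; t = (φ − α) mod 2π = 5.973707 rad, q = (β − φ) mod 2π = 0.756282 rad → L = 3.38·(5.973707 + 5.760109 + 0.756282) = 3.38·12.490099 = 42.216534 m
RSR: p² = 2 + d² − 2cos(α−β) + 2d(sin β − sin α) = 42.757823; p = √p² = 6.538947; φ = atan2(cos α − cos β, d − sin α + sin β) = 0.032269 rad; t = (α − φ) mod 2π = 0.240574 rad, q = (φ − β) mod 2π = 5.595807 rad → L = 3.38·(0.240574 + 6.538947 + 5.595807) = 3.38·12.375328 = 41.828607 m
LSR: p² = d² − 2 + 2cos(α−β) + 2d(sin α + sin β) = 48.989711; p = √p² = 6.999265; φ = atan2(−cos α − cos β, d + sin α + sin β) − atan2(−2, p) = 0.040489 rad; t = (φ − α) mod 2π = 6.050831 rad, q = (φ − β) mod 2π = 5.604026 rad → L = 3.38·(6.050831 + 6.999265 + 5.604026) = 3.38·18.654122 = 63.050932 m
RSL: p² = d² − 2 + 2cos(α−β) − 2d(sin α + sin β) = 26.161630; p = √p² = 5.114844; φ = atan2(cos α + cos β, d − sin α − sin β) − atan2(2, p) = -0.055145 rad; t = (α − φ) mod 2π = 0.327988 rad, q = (β − φ) mod 2π = 0.774793 rad → L = 3.38·(0.327988 + 5.114844 + 0.774793) = 3.38·6.217625 = 21.015572 m
RLR: c = (6 − d² + 2cos(α−β) + 2d(sin α − sin β))/8 = -4.344728, |c| > 1 → infeasible
LRL: c = (6 − d² + 2cos(α−β) − 2d(sin α − sin β))/8 = -3.147357, |c| > 1 → infeasible
Shortest: RSL with L = 21.015572 m ≈ 21.0156 m
Convert RSL to answer units (arcs ×180/π): t = 0.327988·180/π = 18.7923°, p = ρ·p = 3.38·5.114844 = 17.2882 m, q = 0.774793·180/π = 44.3923°, L = 21.0156 m.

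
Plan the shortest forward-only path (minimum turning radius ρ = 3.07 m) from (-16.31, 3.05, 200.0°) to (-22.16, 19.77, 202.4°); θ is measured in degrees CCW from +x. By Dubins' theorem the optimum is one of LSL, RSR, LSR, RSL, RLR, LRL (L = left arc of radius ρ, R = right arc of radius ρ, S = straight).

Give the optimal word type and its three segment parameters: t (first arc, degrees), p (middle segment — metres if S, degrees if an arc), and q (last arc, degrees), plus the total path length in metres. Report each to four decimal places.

Let ψ = atan2(Δy, Δx) = atan2(16.72, -5.85) = 109.2839° be the start→goal bearing.
Normalize: d = |goal − start| / ρ = 17.713862/3.07 = 5.769988, α = (θ_start − ψ) mod 360° = 90.7161° = 1.583294 rad, β = (θ_goal − ψ) mod 360° = 93.1161° = 1.625182 rad.
Common terms: sin α = 0.999922, cos α = -0.012497, sin β = 0.998521, cos β = -0.054359, cos(α−β) = 0.999123, d² = 33.292756. Work in radians in the unit-radius frame; every candidate has L = ρ·(t + p + q).
LSL: p² = 2 + d² − 2cos(α−β) + 2d(sin α − sin β) = 33.310672; p = √p² = 5.771540; φ = atan2(cos β − cos α, d + sin α − sin β) = -0.007253 rad; t = (φ − α) mod 2π = 4.692638 rad, q = (β − φ) mod 2π = 1.632435 rad → L = 3.07·(4.692638 + 5.771540 + 1.632435) = 3.07·12.096613 = 37.136602 m
RSR: p² = 2 + d² − 2cos(α−β) + 2d(sin β − sin α) = 33.278350; p = √p² = 5.768739; φ = atan2(cos α − cos β, d − sin α + sin β) = 0.007257 rad; t = (α − φ) mod 2π = 1.576037 rad, q = (φ − β) mod 2π = 4.665260 rad → L = 3.07·(1.576037 + 5.768739 + 4.665260) = 3.07·12.010036 = 36.870812 m
LSR: p² = d² − 2 + 2cos(α−β) + 2d(sin α + sin β) = 56.352989; p = √p² = 7.506863; φ = atan2(−cos α − cos β, d + sin α + sin β) − atan2(−2, p) = 0.268981 rad; t = (φ − α) mod 2π = 4.968872 rad, q = (φ − β) mod 2π = 4.926984 rad → L = 3.07·(4.968872 + 7.506863 + 4.926984) = 3.07·17.402719 = 53.426347 m
RSL: p² = d² − 2 + 2cos(α−β) − 2d(sin α + sin β) = 10.229015; p = √p² = 3.198283; φ = atan2(cos α + cos β, d − sin α − sin β) − atan2(2, p) = -0.576565 rad; t = (α − φ) mod 2π = 2.159859 rad, q = (β − φ) mod 2π = 2.201747 rad → L = 3.07·(2.159859 + 3.198283 + 2.201747) = 3.07·7.559889 = 23.208860 m
RLR: c = (6 − d² + 2cos(α−β) + 2d(sin α − sin β))/8 = -3.159794, |c| > 1 → infeasible
LRL: c = (6 − d² + 2cos(α−β) − 2d(sin α − sin β))/8 = -3.163834, |c| > 1 → infeasible
Shortest: RSL with L = 23.208860 m ≈ 23.2089 m
Convert RSL to answer units (arcs ×180/π): t = 2.159859·180/π = 123.7508°, p = ρ·p = 3.07·3.198283 = 9.8187 m, q = 2.201747·180/π = 126.1508°, L = 23.2089 m.

RSL: t = 123.7508°, p = 9.8187 m, q = 126.1508°, L = 23.2089 m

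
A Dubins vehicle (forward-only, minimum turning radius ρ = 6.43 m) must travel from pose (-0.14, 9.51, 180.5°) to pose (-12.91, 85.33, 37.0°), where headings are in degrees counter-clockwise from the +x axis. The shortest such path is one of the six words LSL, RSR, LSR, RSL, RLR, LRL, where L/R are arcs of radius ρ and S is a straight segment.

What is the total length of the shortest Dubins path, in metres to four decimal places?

Let ψ = atan2(Δy, Δx) = atan2(75.82, -12.77) = 99.5603° be the start→goal bearing.
Normalize: d = |goal − start| / ρ = 76.887875/6.43 = 11.957679, α = (θ_start − ψ) mod 360° = 80.9397° = 1.412664 rad, β = (θ_goal − ψ) mod 360° = 297.4397° = 5.191302 rad.
Common terms: sin α = 0.987523, cos α = 0.157474, sin β = -0.887497, cos β = 0.460814, cos(α−β) = -0.803857, d² = 142.986083. Work in radians in the unit-radius frame; every candidate has L = ρ·(t + p + q).
LSL: p² = 2 + d² − 2cos(α−β) + 2d(sin α − sin β) = 191.435561; p = √p² = 13.836024; φ = atan2(cos β − cos α, d + sin α − sin β) = 0.021926 rad; t = (φ − α) mod 2π = 4.892447 rad, q = (β − φ) mod 2π = 5.169376 rad → L = 6.43·(4.892447 + 13.836024 + 5.169376) = 6.43·23.897847 = 153.663157 m
RSR: p² = 2 + d² − 2cos(α−β) + 2d(sin β − sin α) = 101.752032; p = √p² = 10.087221; φ = atan2(cos α − cos β, d − sin α + sin β) = -0.030076 rad; t = (α − φ) mod 2π = 1.442740 rad, q = (φ − β) mod 2π = 1.061807 rad → L = 6.43·(1.442740 + 10.087221 + 1.061807) = 6.43·12.591769 = 80.965073 m
LSR: p² = d² − 2 + 2cos(α−β) + 2d(sin α + sin β) = 141.770540; p = √p² = 11.906743; φ = atan2(−cos α − cos β, d + sin α + sin β) − atan2(−2, p) = 0.115186 rad; t = (φ − α) mod 2π = 4.985707 rad, q = (φ − β) mod 2π = 1.207070 rad → L = 6.43·(4.985707 + 11.906743 + 1.207070) = 6.43·18.099521 = 116.379917 m
RSL: p² = d² − 2 + 2cos(α−β) − 2d(sin α + sin β) = 136.986199; p = √p² = 11.704110; φ = atan2(cos α + cos β, d − sin α − sin β) − atan2(2, p) = -0.117150 rad; t = (α − φ) mod 2π = 1.529814 rad, q = (β − φ) mod 2π = 5.308452 rad → L = 6.43·(1.529814 + 11.704110 + 5.308452) = 6.43·18.542376 = 119.227476 m
RLR: c = (6 − d² + 2cos(α−β) + 2d(sin α − sin β))/8 = -11.719004, |c| > 1 → infeasible
LRL: c = (6 − d² + 2cos(α−β) − 2d(sin α − sin β))/8 = -22.929445, |c| > 1 → infeasible
Shortest: RSR with L = 80.965073 m ≈ 80.9651 m

80.9651 m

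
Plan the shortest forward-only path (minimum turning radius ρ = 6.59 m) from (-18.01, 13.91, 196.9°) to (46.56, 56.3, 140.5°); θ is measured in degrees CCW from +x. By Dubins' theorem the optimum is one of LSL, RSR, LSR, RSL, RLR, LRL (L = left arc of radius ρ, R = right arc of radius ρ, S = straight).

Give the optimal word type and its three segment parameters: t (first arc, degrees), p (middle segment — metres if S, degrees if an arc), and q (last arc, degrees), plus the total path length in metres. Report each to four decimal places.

Let ψ = atan2(Δy, Δx) = atan2(42.39, 64.57) = 33.2848° be the start→goal bearing.
Normalize: d = |goal − start| / ρ = 77.241161/6.59 = 11.720965, α = (θ_start − ψ) mod 360° = 163.6152° = 2.855624 rad, β = (θ_goal − ψ) mod 360° = 107.2152° = 1.871259 rad.
Common terms: sin α = 0.282086, cos α = -0.959389, sin β = 0.955200, cos β = -0.295962, cos(α−β) = 0.553392, d² = 137.381027. Work in radians in the unit-radius frame; every candidate has L = ρ·(t + p + q).
LSL: p² = 2 + d² − 2cos(α−β) + 2d(sin α − sin β) = 122.495170; p = √p² = 11.067754; φ = atan2(cos β − cos α, d + sin α − sin β) = 0.059978 rad; t = (φ − α) mod 2π = 3.487539 rad, q = (β − φ) mod 2π = 1.811280 rad → L = 6.59·(3.487539 + 11.067754 + 1.811280) = 6.59·16.366573 = 107.855718 m
RSR: p² = 2 + d² − 2cos(α−β) + 2d(sin β − sin α) = 154.053319; p = √p² = 12.411822; φ = atan2(cos α − cos β, d − sin α + sin β) = -0.053477 rad; t = (α − φ) mod 2π = 2.909101 rad, q = (φ − β) mod 2π = 4.358450 rad → L = 6.59·(2.909101 + 12.411822 + 4.358450) = 6.59·19.679373 = 129.687066 m
LSR: p² = d² − 2 + 2cos(α−β) + 2d(sin α + sin β) = 165.492188; p = √p² = 12.864377; φ = atan2(−cos α − cos β, d + sin α + sin β) − atan2(−2, p) = 0.250809 rad; t = (φ − α) mod 2π = 3.678369 rad, q = (φ − β) mod 2π = 4.662735 rad → L = 6.59·(3.678369 + 12.864377 + 4.662735) = 6.59·21.205481 = 139.744122 m
RSL: p² = d² − 2 + 2cos(α−β) − 2d(sin α + sin β) = 107.483433; p = √p² = 10.367422; φ = atan2(cos α + cos β, d − sin α − sin β) − atan2(2, p) = -0.309747 rad; t = (α − φ) mod 2π = 3.165371 rad, q = (β − φ) mod 2π = 2.181006 rad → L = 6.59·(3.165371 + 10.367422 + 2.181006) = 6.59·15.713799 = 103.553933 m
RLR: c = (6 − d² + 2cos(α−β) + 2d(sin α − sin β))/8 = -18.256665, |c| > 1 → infeasible
LRL: c = (6 − d² + 2cos(α−β) − 2d(sin α − sin β))/8 = -14.311896, |c| > 1 → infeasible
Shortest: RSL with L = 103.553933 m ≈ 103.5539 m
Convert RSL to answer units (arcs ×180/π): t = 3.165371·180/π = 181.3624°, p = ρ·p = 6.59·10.367422 = 68.3213 m, q = 2.181006·180/π = 124.9624°, L = 103.5539 m.

RSL: t = 181.3624°, p = 68.3213 m, q = 124.9624°, L = 103.5539 m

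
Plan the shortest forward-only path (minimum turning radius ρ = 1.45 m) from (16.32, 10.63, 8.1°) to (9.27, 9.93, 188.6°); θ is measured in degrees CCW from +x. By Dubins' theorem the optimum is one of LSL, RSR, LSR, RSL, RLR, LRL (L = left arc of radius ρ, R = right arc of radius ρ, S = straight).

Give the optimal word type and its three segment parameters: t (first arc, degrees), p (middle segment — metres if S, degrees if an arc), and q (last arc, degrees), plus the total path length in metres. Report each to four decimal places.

LSR: t = 201.6924°, p = 6.4778 m, q = 21.1924°, L = 12.1184 m

Let ψ = atan2(Δy, Δx) = atan2(-0.70, -7.05) = -174.3296° be the start→goal bearing.
Normalize: d = |goal − start| / ρ = 7.084667/1.45 = 4.885977, α = (θ_start − ψ) mod 360° = 182.4296° = 3.183998 rad, β = (θ_goal − ψ) mod 360° = 2.9296° = 0.051132 rad.
Common terms: sin α = -0.042393, cos α = -0.999101, sin β = 0.051110, cos β = 0.998693, cos(α−β) = -0.999962, d² = 23.872771. Work in radians in the unit-radius frame; every candidate has L = ρ·(t + p + q).
LSL: p² = 2 + d² − 2cos(α−β) + 2d(sin α − sin β) = 26.958995; p = √p² = 5.192205; φ = atan2(cos β − cos α, d + sin α − sin β) = 0.394956 rad; t = (φ − α) mod 2π = 3.494144 rad, q = (β − φ) mod 2π = 5.939361 rad → L = 1.45·(3.494144 + 5.192205 + 5.939361) = 1.45·14.625710 = 21.207279 m
RSR: p² = 2 + d² − 2cos(α−β) + 2d(sin β − sin α) = 28.786393; p = √p² = 5.365295; φ = atan2(cos α − cos β, d − sin α + sin β) = -0.381545 rad; t = (α − φ) mod 2π = 3.565543 rad, q = (φ − β) mod 2π = 5.850508 rad → L = 1.45·(3.565543 + 5.365295 + 5.850508) = 1.45·14.781347 = 21.432953 m
LSR: p² = d² − 2 + 2cos(α−β) + 2d(sin α + sin β) = 19.958030; p = √p² = 4.467441; φ = atan2(−cos α − cos β, d + sin α + sin β) − atan2(−2, p) = 0.421009 rad; t = (φ − α) mod 2π = 3.520197 rad, q = (φ − β) mod 2π = 0.369877 rad → L = 1.45·(3.520197 + 4.467441 + 0.369877) = 1.45·8.357515 = 12.118397 m
RSL: p² = d² − 2 + 2cos(α−β) − 2d(sin α + sin β) = 19.787664; p = √p² = 4.448333; φ = atan2(cos α + cos β, d − sin α − sin β) − atan2(2, p) = -0.422610 rad; t = (α − φ) mod 2π = 3.606608 rad, q = (β − φ) mod 2π = 0.473742 rad → L = 1.45·(3.606608 + 4.448333 + 0.473742) = 1.45·8.528683 = 12.366591 m
RLR: c = (6 − d² + 2cos(α−β) + 2d(sin α − sin β))/8 = -2.598299, |c| > 1 → infeasible
LRL: c = (6 − d² + 2cos(α−β) − 2d(sin α − sin β))/8 = -2.369874, |c| > 1 → infeasible
Shortest: LSR with L = 12.118397 m ≈ 12.1184 m
Convert LSR to answer units (arcs ×180/π): t = 3.520197·180/π = 201.6924°, p = ρ·p = 1.45·4.467441 = 6.4778 m, q = 0.369877·180/π = 21.1924°, L = 12.1184 m.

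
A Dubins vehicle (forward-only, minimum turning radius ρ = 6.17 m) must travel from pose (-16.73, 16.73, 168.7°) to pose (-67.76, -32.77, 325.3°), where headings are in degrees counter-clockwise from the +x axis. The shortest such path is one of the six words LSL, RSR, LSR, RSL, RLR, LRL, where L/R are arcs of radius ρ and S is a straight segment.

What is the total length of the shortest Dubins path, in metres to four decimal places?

Let ψ = atan2(Δy, Δx) = atan2(-49.50, -51.03) = -135.8719° be the start→goal bearing.
Normalize: d = |goal − start| / ρ = 71.093677/6.17 = 11.522476, α = (θ_start − ψ) mod 360° = 304.5719° = 5.315783 rad, β = (θ_goal − ψ) mod 360° = 101.1719° = 1.765783 rad.
Common terms: sin α = -0.823414, cos α = 0.567441, sin β = 0.981050, cos β = -0.193754, cos(α−β) = -0.917755, d² = 132.767453. Work in radians in the unit-radius frame; every candidate has L = ρ·(t + p + q).
LSL: p² = 2 + d² − 2cos(α−β) + 2d(sin α − sin β) = 95.019163; p = √p² = 9.747777; φ = atan2(cos β − cos α, d + sin α − sin β) = -0.078169 rad; t = (φ − α) mod 2π = 0.889234 rad, q = (β − φ) mod 2π = 1.843952 rad → L = 6.17·(0.889234 + 9.747777 + 1.843952) = 6.17·12.480963 = 77.007541 m
RSR: p² = 2 + d² − 2cos(α−β) + 2d(sin β − sin α) = 178.186762; p = √p² = 13.348661; φ = atan2(cos α − cos β, d − sin α + sin β) = 0.057055 rad; t = (α − φ) mod 2π = 5.258728 rad, q = (φ − β) mod 2π = 4.574457 rad → L = 6.17·(5.258728 + 13.348661 + 4.574457) = 6.17·23.181846 = 143.031993 m
LSR: p² = d² − 2 + 2cos(α−β) + 2d(sin α + sin β) = 132.564653; p = √p² = 11.513672; φ = atan2(−cos α − cos β, d + sin α + sin β) − atan2(−2, p) = 0.140008 rad; t = (φ − α) mod 2π = 1.107410 rad, q = (φ − β) mod 2π = 4.657410 rad → L = 6.17·(1.107410 + 11.513672 + 4.657410) = 6.17·17.278492 = 106.608297 m
RSL: p² = d² − 2 + 2cos(α−β) − 2d(sin α + sin β) = 125.299235; p = √p² = 11.193714; φ = atan2(cos α + cos β, d − sin α − sin β) − atan2(2, p) = -0.143937 rad; t = (α − φ) mod 2π = 5.459720 rad, q = (β − φ) mod 2π = 1.909720 rad → L = 6.17·(5.459720 + 11.193714 + 1.909720) = 6.17·18.563154 = 114.534663 m
RLR: c = (6 − d² + 2cos(α−β) + 2d(sin α − sin β))/8 = -21.273345, |c| > 1 → infeasible
LRL: c = (6 − d² + 2cos(α−β) − 2d(sin α − sin β))/8 = -10.877395, |c| > 1 → infeasible
Shortest: LSL with L = 77.007541 m ≈ 77.0075 m

77.0075 m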